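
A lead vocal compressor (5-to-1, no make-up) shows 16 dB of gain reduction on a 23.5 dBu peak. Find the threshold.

Gain reduction = 23.5 − 7.5 = 16 dB; output overshoot = GR / (R − 1) = 16 / 4 = 4 dB.
Threshold = output − output overshoot = 7.5 − 4 = 3.5 dBu.

3.5 dBu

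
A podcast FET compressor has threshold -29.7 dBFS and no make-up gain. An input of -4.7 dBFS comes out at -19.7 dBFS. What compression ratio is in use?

2.5:1

Input overshoot = -4.7 − (-29.7) = 25 dB; output overshoot = -19.7 − (-29.7) = 10 dB.
Ratio = 25 / 10 = 2.5.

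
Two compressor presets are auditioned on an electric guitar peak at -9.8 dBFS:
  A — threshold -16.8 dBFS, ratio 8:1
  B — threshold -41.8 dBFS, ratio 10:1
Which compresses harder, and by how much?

A: 7 dB over, compressed to 0.875 dB over, so 6.125 dB of GR.
B: 32 dB over, compressed to 3.2 dB over, so 28.8 dB of GR.
Difference: 22.675 dB in favour of B.

B, by 22.675 dB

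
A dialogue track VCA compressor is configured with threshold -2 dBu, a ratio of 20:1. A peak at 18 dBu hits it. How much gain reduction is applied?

Overshoot = 18 − (-2) = 20 dB.
A 20:1 ratio leaves 1 dB of that excess.
So the signal is attenuated by 20 − 1 = 19 dB.

19 dB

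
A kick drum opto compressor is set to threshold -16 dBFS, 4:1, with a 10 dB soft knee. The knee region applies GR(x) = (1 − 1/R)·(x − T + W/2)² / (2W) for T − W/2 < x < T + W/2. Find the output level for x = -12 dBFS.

x − T + W/2 = -12 − (-16) + 5 = 9.
GR = (1 − 1/4) × 9² / 20 = 0.75 × 81 / 20 = 3.0375 dB.
Output = -12 − 3.0375 = -15.0375 dBFS.

-15.0375 dBFS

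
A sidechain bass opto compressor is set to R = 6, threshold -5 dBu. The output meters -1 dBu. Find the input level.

Post-compression overshoot = -1 − (-5) = 4 dB.
Undo the ratio: input overshoot = 4 × 6 = 24 dB, giving input = 19 dBu.

19 dBu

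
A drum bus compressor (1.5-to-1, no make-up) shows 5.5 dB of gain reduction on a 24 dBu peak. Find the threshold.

Let T be the threshold. Output overshoot = (input overshoot)/R, so 18.5 − T = (24 − T)/1.5.
1.5·(18.5 − T) = 24 − T → 0.5·T = 27.75 − 24 = 3.75.
T = 3.75/0.5 = 7.5 dBu.

7.5 dBu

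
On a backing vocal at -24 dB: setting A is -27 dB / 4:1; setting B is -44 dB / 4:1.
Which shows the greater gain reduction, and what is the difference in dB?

B, by 12.75 dB

A: 3 dB over, compressed to 0.75 dB over, so 2.25 dB of GR.
B: 20 dB over, compressed to 5 dB over, so 15 dB of GR.
B applies 12.75 dB more gain reduction.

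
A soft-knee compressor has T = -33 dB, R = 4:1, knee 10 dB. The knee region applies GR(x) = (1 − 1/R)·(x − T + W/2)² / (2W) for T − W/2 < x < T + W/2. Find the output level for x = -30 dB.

x − T + W/2 = -30 − (-33) + 5 = 8.
GR = (1 − 1/4) × 8² / 20 = 0.75 × 64 / 20 = 2.4 dB.
Output = -30 − 2.4 = -32.4 dB.

-32.4 dB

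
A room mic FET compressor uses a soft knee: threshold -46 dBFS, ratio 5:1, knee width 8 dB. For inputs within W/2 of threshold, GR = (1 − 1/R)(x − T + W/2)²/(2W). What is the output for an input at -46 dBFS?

x − T + W/2 = -46 − (-46) + 4 = 4.
GR = (1 − 1/5) × 4² / 16 = 0.8 × 16 / 16 = 0.8 dB.
Output = -46 − 0.8 = -46.8 dBFS.

-46.8 dBFS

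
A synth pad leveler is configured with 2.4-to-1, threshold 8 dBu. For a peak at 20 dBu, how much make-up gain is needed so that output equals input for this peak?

Without make-up, output = threshold + overshoot/2.4 = 8 + 5 = 13 dBu.
Gap to target: 7 dB.

7 dB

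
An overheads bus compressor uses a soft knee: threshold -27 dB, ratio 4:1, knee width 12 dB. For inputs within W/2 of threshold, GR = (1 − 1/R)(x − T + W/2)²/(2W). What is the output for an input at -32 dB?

x − T + W/2 = -32 − (-27) + 6 = 1.
GR = (1 − 1/4) × 1² / 24 = 0.75 × 1 / 24 = 0.03125 dB.
Output = -32 − 0.03125 = -32.03125 dB.

-32.03125 dB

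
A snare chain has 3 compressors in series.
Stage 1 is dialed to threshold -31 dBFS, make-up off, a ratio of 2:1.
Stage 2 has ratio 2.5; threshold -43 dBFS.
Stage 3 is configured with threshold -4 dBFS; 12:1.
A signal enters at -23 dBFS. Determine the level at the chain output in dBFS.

-36.6 dBFS

Stage 1: overshoot 8 dB → 8/2 = 4 dB → -27 dBFS.
Stage 2: -27 dBFS is 16 dB over -43 dBFS; at 2.5:1 that becomes 6.4 dB over, giving -36.6 dBFS.
Stage 3: below threshold (-36.6 ≤ -4); passes unchanged; output -36.6 dBFS.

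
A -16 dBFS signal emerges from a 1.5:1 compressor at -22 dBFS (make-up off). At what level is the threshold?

Let T be the threshold. Output overshoot = (input overshoot)/R, so -22 − T = (-16 − T)/1.5.
1.5·(-22 − T) = -16 − T → 0.5·T = -33 − (-16) = -17.
T = -17/0.5 = -34 dBFS.

-34 dBFS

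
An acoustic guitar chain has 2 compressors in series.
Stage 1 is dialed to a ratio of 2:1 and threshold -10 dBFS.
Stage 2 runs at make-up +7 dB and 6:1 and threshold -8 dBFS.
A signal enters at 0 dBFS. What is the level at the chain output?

-0.5 dBFS

Stage 1: 10 dB above -10 dBFS, reduced 2:1 to 5 dB above → -5 dBFS.
Stage 2: -5 dBFS is 3 dB over -8 dBFS; at 6:1 that becomes 0.5 dB over, giving -7.5 dBFS; +7 dB make-up → -0.5 dBFS.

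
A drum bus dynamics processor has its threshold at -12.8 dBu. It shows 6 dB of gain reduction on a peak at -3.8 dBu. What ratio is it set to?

3:1

Input overshoot = -3.8 − (-12.8) = 9 dB.
Output overshoot = 9 − 6 = 3 dB.
Ratio = input overshoot / output overshoot = 9 / 3 = 3.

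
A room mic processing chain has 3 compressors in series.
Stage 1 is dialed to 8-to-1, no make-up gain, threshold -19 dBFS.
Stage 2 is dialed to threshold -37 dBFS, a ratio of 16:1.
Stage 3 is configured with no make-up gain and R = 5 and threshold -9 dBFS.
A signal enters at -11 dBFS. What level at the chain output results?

Stage 1: overshoot 8 dB → 8/8 = 1 dB → -18 dBFS.
Stage 2: 19 dB above -37 dBFS, reduced 16:1 to 1.1875 dB above → -35.8125 dBFS.
Stage 3: below threshold (-35.8125 ≤ -9); passes unchanged; output -35.8125 dBFS.

-35.8125 dBFS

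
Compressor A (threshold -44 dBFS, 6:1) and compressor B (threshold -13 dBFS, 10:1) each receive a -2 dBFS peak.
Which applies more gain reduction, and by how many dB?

A: 42 dB over, compressed to 7 dB over, so 35 dB of GR.
B: 11 dB over, compressed to 1.1 dB over, so 9.9 dB of GR.
Difference: 25.1 dB in favour of A.

A, by 25.1 dB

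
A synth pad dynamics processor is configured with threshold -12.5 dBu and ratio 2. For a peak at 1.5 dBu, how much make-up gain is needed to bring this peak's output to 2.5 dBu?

Overshoot 14 dB → 14/2 = 7 dB after compression, so the compressed level is -12.5 + 7 = -5.5 dBu.
Make-up = target − compressed = 2.5 − (-5.5) = 8 dB.

8 dB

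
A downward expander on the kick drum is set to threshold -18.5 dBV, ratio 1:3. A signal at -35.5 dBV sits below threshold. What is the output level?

Below threshold, a 1:3 expander applies gain = (3−1)×(T − x) of attenuation.
(3−1) × 17 = 34 dB, so output = -35.5 − 34 = -69.5 dBV.

-69.5 dBV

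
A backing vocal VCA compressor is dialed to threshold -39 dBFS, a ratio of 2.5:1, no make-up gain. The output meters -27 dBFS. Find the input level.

Post-compression overshoot = -27 − (-39) = 12 dB.
Undo the ratio: input overshoot = 12 × 2.5 = 30 dB, giving input = -9 dBFS.

-9 dBFS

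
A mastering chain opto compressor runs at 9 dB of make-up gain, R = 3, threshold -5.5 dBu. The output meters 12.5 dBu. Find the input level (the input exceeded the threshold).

Remove make-up: 12.5 − 9 = 3.5 dBu.
The compressed level sits 3.5 − (-5.5) = 9 dB over threshold.
Input overshoot = R × output overshoot = 27 dB → input = -5.5 + 27 = 21.5 dBu.

21.5 dBu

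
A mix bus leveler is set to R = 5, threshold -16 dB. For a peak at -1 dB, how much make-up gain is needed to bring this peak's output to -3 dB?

10 dB

Without make-up, output = threshold + overshoot/5 = -16 + 3 = -13 dB.
Gap to target: 10 dB.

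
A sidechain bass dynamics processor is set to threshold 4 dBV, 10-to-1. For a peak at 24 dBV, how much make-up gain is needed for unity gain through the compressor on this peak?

Overshoot 20 dB → 20/10 = 2 dB after compression, so the compressed level is 4 + 2 = 6 dBV.
Make-up = target − compressed = 24 − 6 = 18 dB.

18 dB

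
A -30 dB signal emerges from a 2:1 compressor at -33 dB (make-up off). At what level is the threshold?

Input is 6 dB above T (since output overshoot × R = input overshoot: (-33 − T)·2 = -30 − T gives T = -36 dB).
Check: -36 + (-30 − (-36))/2 = -36 + 3 = -33 dB. ✓

-36 dB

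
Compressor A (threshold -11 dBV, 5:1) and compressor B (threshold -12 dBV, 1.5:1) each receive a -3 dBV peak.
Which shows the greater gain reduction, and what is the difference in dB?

A, by 3.4 dB

A: GR = 8 − 8/5 = 6.4 dB.
B: GR = 9 − 9/1.5 = 3 dB.
Difference: 3.4 dB in favour of A.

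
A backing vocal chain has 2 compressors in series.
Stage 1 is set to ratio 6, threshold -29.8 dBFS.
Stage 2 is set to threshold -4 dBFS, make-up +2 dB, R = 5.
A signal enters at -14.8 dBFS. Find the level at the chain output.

Stage 1: -14.8 dBFS is 15 dB over -29.8 dBFS; at 6:1 that becomes 2.5 dB over, giving -27.3 dBFS.
Stage 2: -27.3 dBFS is at or below the -4 dBFS threshold — no compression; make-up brings it to -25.3 dBFS.

-25.3 dBFS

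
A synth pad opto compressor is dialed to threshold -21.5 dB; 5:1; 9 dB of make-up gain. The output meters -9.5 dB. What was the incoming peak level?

Remove make-up: -9.5 − 9 = -18.5 dB.
The compressed level sits -18.5 − (-21.5) = 3 dB over threshold.
Input overshoot = R × output overshoot = 15 dB → input = -21.5 + 15 = -6.5 dB.

-6.5 dB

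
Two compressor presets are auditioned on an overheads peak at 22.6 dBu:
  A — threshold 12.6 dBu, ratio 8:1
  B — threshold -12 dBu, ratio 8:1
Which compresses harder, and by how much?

A: 10 dB over, compressed to 1.25 dB over, so 8.75 dB of GR.
B: 34.6 dB over, compressed to 4.325 dB over, so 30.275 dB of GR.
Difference: 21.525 dB in favour of B.

B, by 21.525 dB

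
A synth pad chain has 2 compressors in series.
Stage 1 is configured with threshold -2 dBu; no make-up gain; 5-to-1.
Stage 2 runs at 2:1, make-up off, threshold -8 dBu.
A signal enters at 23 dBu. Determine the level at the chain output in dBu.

-2.5 dBu

Stage 1: overshoot 25 dB → 25/5 = 5 dB → 3 dBu.
Stage 2: 11 dB above -8 dBu, reduced 2:1 to 5.5 dB above → -2.5 dBu.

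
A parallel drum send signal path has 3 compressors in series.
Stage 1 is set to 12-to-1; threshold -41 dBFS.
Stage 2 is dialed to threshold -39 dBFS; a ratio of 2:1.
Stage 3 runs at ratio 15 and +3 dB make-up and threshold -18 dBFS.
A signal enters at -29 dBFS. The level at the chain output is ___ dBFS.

-37 dBFS

Stage 1: 12 dB above -41 dBFS, reduced 12:1 to 1 dB above → -40 dBFS.
Stage 2: -40 dBFS ≤ -39 dBFS, so stage 2 doesn't engage; output -40 dBFS.
Stage 3: below threshold (-40 ≤ -18); passes unchanged; make-up brings it to -37 dBFS.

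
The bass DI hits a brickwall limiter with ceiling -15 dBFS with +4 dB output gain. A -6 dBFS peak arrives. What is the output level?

-11 dBFS

A brickwall limiter is an ∞:1 compressor: any input above the ceiling is clamped to -15 dBFS.
Output gain then adds 4 dB: -15 + 4 = -11 dBFS.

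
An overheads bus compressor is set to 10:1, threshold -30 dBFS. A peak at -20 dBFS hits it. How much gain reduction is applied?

9 dB

Overshoot = -20 − (-30) = 10 dB.
A 10:1 ratio leaves 1 dB of that excess.
Gain reduction = 10 − 1 = 9 dB.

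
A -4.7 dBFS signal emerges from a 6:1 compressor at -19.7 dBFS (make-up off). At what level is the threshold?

-22.7 dBFS

Input is 18 dB above T (since output overshoot × R = input overshoot: (-19.7 − T)·6 = -4.7 − T gives T = -22.7 dBFS).
Check: -22.7 + (-4.7 − (-22.7))/6 = -22.7 + 3 = -19.7 dBFS. ✓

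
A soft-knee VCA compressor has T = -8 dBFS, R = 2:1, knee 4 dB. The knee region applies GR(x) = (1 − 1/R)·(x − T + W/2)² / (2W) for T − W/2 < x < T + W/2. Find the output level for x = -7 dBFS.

x − T + W/2 = -7 − (-8) + 2 = 3.
GR = (1 − 1/2) × 3² / 8 = 0.5 × 9 / 8 = 0.5625 dB.
Output = -7 − 0.5625 = -7.5625 dBFS.

-7.5625 dBFS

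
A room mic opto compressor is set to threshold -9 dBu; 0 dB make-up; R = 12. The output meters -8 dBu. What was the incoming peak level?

That's 1 dB above the -9 dBu threshold.
Before 12:1 compression the overshoot was 1 × 12 = 12 dB, so input = -9 + 12 = 3 dBu.

3 dBu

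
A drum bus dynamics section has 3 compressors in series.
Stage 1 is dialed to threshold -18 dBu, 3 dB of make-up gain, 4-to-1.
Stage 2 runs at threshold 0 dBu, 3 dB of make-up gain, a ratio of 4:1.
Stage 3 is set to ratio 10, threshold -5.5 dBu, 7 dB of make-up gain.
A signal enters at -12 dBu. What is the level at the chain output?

-3.5 dBu

Stage 1: -12 dBu is 6 dB over -18 dBu; at 4:1 that becomes 1.5 dB over, giving -16.5 dBu; +3 dB make-up → -13.5 dBu.
Stage 2: -13.5 dBu ≤ 0 dBu, so stage 2 doesn't engage; make-up brings it to -10.5 dBu.
Stage 3: -10.5 dBu is at or below the -5.5 dBu threshold — no compression; make-up brings it to -3.5 dBu.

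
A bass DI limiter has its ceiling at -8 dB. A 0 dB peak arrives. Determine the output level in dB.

A brickwall limiter is an ∞:1 compressor: any input above the ceiling is clamped to -8 dB.

-8 dB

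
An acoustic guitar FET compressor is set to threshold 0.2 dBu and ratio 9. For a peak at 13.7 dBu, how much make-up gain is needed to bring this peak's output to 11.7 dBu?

10 dB

Overshoot 13.5 dB → 13.5/9 = 1.5 dB after compression, so the compressed level is 0.2 + 1.5 = 1.7 dBu.
Make-up = target − compressed = 11.7 − 1.7 = 10 dB.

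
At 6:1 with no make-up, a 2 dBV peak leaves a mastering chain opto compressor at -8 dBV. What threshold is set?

-10 dBV

Let T be the threshold. Output overshoot = (input overshoot)/R, so -8 − T = (2 − T)/6.
6·(-8 − T) = 2 − T → 5·T = -48 − 2 = -50.
T = -50/5 = -10 dBV.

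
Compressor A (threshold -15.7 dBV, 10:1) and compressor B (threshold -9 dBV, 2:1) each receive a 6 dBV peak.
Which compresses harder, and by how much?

A, by 12.03 dB

A: 21.7 dB over, compressed to 2.17 dB over, so 19.53 dB of GR.
B: 15 dB over, compressed to 7.5 dB over, so 7.5 dB of GR.
A applies 12.03 dB more gain reduction.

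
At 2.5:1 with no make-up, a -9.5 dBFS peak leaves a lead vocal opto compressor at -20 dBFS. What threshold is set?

-27 dBFS

Let T be the threshold. Output overshoot = (input overshoot)/R, so -20 − T = (-9.5 − T)/2.5.
2.5·(-20 − T) = -9.5 − T → 1.5·T = -50 − (-9.5) = -40.5.
T = -40.5/1.5 = -27 dBFS.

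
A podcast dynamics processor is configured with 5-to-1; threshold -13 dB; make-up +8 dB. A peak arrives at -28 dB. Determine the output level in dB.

-28 dB is 15 dB below the -13 dB threshold, so no gain reduction is applied.
Make-up gain adds 8 dB: -28 + 8 = -20 dB.

-20 dB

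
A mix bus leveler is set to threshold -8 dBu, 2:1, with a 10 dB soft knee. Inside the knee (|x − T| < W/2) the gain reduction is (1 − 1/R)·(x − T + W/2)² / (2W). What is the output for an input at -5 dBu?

-6.6 dBu

x − T + W/2 = -5 − (-8) + 5 = 8.
GR = (1 − 1/2) × 8² / 20 = 0.5 × 64 / 20 = 1.6 dB.
Output = -5 − 1.6 = -6.6 dBu.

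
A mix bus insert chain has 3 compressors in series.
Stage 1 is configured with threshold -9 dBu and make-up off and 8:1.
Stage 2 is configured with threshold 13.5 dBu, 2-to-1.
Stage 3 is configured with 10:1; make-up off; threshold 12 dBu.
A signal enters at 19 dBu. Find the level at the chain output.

-5.5 dBu

Stage 1: 19 dBu is 28 dB over -9 dBu; at 8:1 that becomes 3.5 dB over, giving -5.5 dBu.
Stage 2: -5.5 dBu ≤ 13.5 dBu, so stage 2 doesn't engage; output -5.5 dBu.
Stage 3: below threshold (-5.5 ≤ 12); passes unchanged; output -5.5 dBu.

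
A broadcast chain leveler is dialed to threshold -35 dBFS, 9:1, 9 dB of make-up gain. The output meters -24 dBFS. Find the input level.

-17 dBFS

Stripping the +9 dB make-up gives -33 dBFS at the gain stage.
The compressed level sits -33 − (-35) = 2 dB over threshold.
Undo the ratio: input overshoot = 2 × 9 = 18 dB, giving input = -17 dBFS.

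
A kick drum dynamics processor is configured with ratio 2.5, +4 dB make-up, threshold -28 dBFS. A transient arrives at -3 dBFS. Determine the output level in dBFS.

-14 dBFS

Overshoot: -3 − (-28) = 25 dB.
2.5:1 compression reduces that to 25/2.5 = 10 dB over.
That puts the output at -18 dBFS; make-up adds 4 dB, giving -14 dBFS.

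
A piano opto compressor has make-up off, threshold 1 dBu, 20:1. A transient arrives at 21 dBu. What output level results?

Overshoot: 21 − 1 = 20 dB.
At 20:1 the overshoot is divided by 20, leaving 1 dB above threshold.
Output = 1 + 1 = 2 dBu.

2 dBu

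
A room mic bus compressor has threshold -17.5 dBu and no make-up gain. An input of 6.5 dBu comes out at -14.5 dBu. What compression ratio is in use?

Input overshoot = 6.5 − (-17.5) = 24 dB; output overshoot = -14.5 − (-17.5) = 3 dB.
Ratio = 24 / 3 = 8.

8:1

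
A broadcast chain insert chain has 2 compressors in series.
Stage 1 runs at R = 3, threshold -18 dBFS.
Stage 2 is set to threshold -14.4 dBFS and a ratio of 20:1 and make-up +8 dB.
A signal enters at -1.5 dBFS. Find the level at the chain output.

-6.305 dBFS

Stage 1: overshoot 16.5 dB → 16.5/3 = 5.5 dB → -12.5 dBFS.
Stage 2: 1.9 dB above -14.4 dBFS, reduced 20:1 to 0.095 dB above → -14.305 dBFS; +8 dB make-up → -6.305 dBFS.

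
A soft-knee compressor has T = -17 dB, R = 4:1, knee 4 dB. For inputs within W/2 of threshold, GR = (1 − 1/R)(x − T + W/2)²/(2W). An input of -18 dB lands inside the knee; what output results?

x − T + W/2 = -18 − (-17) + 2 = 1.
GR = (1 − 1/4) × 1² / 8 = 0.75 × 1 / 8 = 0.09375 dB.
Output = -18 − 0.09375 = -18.09375 dB.

-18.09375 dB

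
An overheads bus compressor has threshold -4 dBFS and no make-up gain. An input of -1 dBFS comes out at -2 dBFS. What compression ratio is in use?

1.5:1

Input overshoot = -1 − (-4) = 3 dB; output overshoot = -2 − (-4) = 2 dB.
Ratio = 3 / 2 = 1.5.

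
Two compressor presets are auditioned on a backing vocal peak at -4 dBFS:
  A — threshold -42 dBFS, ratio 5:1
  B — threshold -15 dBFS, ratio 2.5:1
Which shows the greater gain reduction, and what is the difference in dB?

A, by 23.8 dB

A: GR = 38 − 38/5 = 30.4 dB.
B: GR = 11 − 11/2.5 = 6.6 dB.
A applies 23.8 dB more gain reduction.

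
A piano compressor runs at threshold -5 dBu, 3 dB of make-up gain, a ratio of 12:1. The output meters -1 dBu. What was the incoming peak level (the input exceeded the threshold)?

7 dBu

Remove make-up: -1 − 3 = -4 dBu.
The compressed level sits -4 − (-5) = 1 dB over threshold.
Undo the ratio: input overshoot = 1 × 12 = 12 dB, giving input = 7 dBu.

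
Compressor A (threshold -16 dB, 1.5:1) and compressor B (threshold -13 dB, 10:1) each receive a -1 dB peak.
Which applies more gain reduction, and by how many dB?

A: 15 dB over, compressed to 10 dB over, so 5 dB of GR.
B: 12 dB over, compressed to 1.2 dB over, so 10.8 dB of GR.
B applies 5.8 dB more gain reduction.

B, by 5.8 dB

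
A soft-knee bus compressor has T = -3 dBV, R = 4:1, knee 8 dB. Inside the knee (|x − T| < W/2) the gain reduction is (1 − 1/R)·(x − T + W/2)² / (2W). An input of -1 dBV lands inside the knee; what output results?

-2.6875 dBV

x − T + W/2 = -1 − (-3) + 4 = 6.
GR = (1 − 1/4) × 6² / 16 = 0.75 × 36 / 16 = 1.6875 dB.
Output = -1 − 1.6875 = -2.6875 dBV.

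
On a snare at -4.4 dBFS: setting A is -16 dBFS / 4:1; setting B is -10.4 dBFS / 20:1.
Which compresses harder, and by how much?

A, by 3 dB

A: GR = 11.6 − 11.6/4 = 8.7 dB.
B: GR = 6 − 6/20 = 5.7 dB.
Difference: 3 dB in favour of A.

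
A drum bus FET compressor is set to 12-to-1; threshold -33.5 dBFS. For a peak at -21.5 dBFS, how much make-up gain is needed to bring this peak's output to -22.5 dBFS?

Without make-up, output = threshold + overshoot/12 = -33.5 + 1 = -32.5 dBFS.
Gap to target: 10 dB.

10 dB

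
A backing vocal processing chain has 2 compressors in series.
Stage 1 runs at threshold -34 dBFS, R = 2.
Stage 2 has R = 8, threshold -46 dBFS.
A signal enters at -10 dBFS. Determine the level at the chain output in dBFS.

-43 dBFS

Stage 1: overshoot 24 dB → 24/2 = 12 dB → -22 dBFS.
Stage 2: overshoot 24 dB → 24/8 = 3 dB → -43 dBFS.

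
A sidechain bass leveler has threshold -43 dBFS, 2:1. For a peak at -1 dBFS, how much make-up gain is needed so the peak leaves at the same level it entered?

Without make-up, output = threshold + overshoot/2 = -43 + 21 = -22 dBFS.
Gap to target: 21 dB.

21 dB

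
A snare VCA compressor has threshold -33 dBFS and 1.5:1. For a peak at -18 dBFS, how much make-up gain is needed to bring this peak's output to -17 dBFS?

6 dB

Without make-up, output = threshold + overshoot/1.5 = -33 + 10 = -23 dBFS.
Gap to target: 6 dB.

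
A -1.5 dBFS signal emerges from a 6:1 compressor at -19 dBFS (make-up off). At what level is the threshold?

-22.5 dBFS

Gain reduction = -1.5 − (-19) = 17.5 dB; output overshoot = GR / (R − 1) = 17.5 / 5 = 3.5 dB.
Threshold = output − output overshoot = -19 − 3.5 = -22.5 dBFS.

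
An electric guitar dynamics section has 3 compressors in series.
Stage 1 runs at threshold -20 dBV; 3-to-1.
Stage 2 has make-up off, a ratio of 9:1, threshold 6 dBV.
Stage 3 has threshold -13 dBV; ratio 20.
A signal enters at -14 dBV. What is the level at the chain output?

Stage 1: 6 dB above -20 dBV, reduced 3:1 to 2 dB above → -18 dBV.
Stage 2: -18 dBV is at or below the 6 dBV threshold — no compression; output -18 dBV.
Stage 3: -18 dBV ≤ -13 dBV, so stage 3 doesn't engage; output -18 dBV.

-18 dBV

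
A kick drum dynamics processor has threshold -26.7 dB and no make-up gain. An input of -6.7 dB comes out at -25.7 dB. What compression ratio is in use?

Input overshoot = -6.7 − (-26.7) = 20 dB; output overshoot = -25.7 − (-26.7) = 1 dB.
Ratio = 20 / 1 = 20.

20:1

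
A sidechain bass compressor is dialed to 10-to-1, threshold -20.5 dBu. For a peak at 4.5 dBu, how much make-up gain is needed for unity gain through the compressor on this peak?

22.5 dB

Without make-up, output = threshold + overshoot/10 = -20.5 + 2.5 = -18 dBu.
Gap to target: 22.5 dB.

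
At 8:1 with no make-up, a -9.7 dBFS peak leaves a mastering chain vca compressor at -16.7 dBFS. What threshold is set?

Let T be the threshold. Output overshoot = (input overshoot)/R, so -16.7 − T = (-9.7 − T)/8.
8·(-16.7 − T) = -9.7 − T → 7·T = -133.6 − (-9.7) = -123.9.
T = -123.9/7 = -17.7 dBFS.

-17.7 dBFS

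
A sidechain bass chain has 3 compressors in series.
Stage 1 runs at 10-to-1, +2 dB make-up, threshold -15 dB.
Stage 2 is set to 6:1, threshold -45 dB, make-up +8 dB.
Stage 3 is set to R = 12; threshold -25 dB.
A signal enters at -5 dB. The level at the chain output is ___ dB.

-31.5 dB

Stage 1: -5 dB is 10 dB over -15 dB; at 10:1 that becomes 1 dB over, giving -14 dB; +2 dB make-up → -12 dB.
Stage 2: 33 dB above -45 dB, reduced 6:1 to 5.5 dB above → -39.5 dB; +8 dB make-up → -31.5 dB.
Stage 3: -31.5 dB ≤ -25 dB, so stage 3 doesn't engage; output -31.5 dB.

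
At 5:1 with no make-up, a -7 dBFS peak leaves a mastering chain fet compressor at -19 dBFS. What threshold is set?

Let T be the threshold. Output overshoot = (input overshoot)/R, so -19 − T = (-7 − T)/5.
5·(-19 − T) = -7 − T → 4·T = -95 − (-7) = -88.
T = -88/4 = -22 dBFS.

-22 dBFS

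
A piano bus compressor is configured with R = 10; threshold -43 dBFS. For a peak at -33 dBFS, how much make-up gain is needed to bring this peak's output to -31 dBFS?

Without make-up, output = threshold + overshoot/10 = -43 + 1 = -42 dBFS.
Gap to target: 11 dB.

11 dB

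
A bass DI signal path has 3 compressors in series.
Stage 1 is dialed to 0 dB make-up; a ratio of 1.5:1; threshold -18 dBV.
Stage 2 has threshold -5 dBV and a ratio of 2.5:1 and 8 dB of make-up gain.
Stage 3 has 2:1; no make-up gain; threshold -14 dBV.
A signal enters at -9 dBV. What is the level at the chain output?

-9 dBV

Stage 1: -9 dBV is 9 dB over -18 dBV; at 1.5:1 that becomes 6 dB over, giving -12 dBV.
Stage 2: below threshold (-12 ≤ -5); passes unchanged; make-up brings it to -4 dBV.
Stage 3: 10 dB above -14 dBV, reduced 2:1 to 5 dB above → -9 dBV.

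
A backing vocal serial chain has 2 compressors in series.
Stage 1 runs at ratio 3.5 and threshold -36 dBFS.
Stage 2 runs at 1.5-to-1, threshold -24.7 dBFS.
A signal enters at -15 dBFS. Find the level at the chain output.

Stage 1: 21 dB above -36 dBFS, reduced 3.5:1 to 6 dB above → -30 dBFS.
Stage 2: -30 dBFS is at or below the -24.7 dBFS threshold — no compression; output -30 dBFS.

-30 dBFS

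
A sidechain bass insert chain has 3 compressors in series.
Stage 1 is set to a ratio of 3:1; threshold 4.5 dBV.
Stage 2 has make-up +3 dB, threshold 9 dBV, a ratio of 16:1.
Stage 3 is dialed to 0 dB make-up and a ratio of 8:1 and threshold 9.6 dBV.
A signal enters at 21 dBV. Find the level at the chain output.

Stage 1: 21 dBV is 16.5 dB over 4.5 dBV; at 3:1 that becomes 5.5 dB over, giving 10 dBV.
Stage 2: 10 dBV is 1 dB over 9 dBV; at 16:1 that becomes 0.0625 dB over, giving 9.0625 dBV; +3 dB make-up → 12.0625 dBV.
Stage 3: 2.4625 dB above 9.6 dBV, reduced 8:1 to 0.307812 dB above → 9.907813 dBV.

9.907813 dBV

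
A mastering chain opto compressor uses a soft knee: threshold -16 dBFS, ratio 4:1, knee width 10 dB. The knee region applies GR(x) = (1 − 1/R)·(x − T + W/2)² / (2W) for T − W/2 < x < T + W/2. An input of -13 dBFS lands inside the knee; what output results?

x − T + W/2 = -13 − (-16) + 5 = 8.
GR = (1 − 1/4) × 8² / 20 = 0.75 × 64 / 20 = 2.4 dB.
Output = -13 − 2.4 = -15.4 dBFS.

-15.4 dBFS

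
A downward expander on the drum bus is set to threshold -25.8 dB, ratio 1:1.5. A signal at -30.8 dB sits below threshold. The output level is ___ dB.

The input is 5 dB below the -25.8 dB threshold.
A 1:1.5 expander multiplies undershoot by 1.5: 5 × 1.5 = 7.5 dB below threshold.
Output = -25.8 − 7.5 = -33.3 dB.

-33.3 dB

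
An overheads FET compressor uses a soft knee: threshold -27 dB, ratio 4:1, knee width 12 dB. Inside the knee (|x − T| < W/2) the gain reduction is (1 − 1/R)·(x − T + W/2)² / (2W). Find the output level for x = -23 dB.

x − T + W/2 = -23 − (-27) + 6 = 10.
GR = (1 − 1/4) × 10² / 24 = 0.75 × 100 / 24 = 3.125 dB.
Output = -23 − 3.125 = -26.125 dB.

-26.125 dB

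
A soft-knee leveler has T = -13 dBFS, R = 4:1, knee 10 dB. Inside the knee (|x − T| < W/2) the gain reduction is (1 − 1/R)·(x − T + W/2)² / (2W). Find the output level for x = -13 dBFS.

x − T + W/2 = -13 − (-13) + 5 = 5.
GR = (1 − 1/4) × 5² / 20 = 0.75 × 25 / 20 = 0.9375 dB.
Output = -13 − 0.9375 = -13.9375 dBFS.

-13.9375 dBFS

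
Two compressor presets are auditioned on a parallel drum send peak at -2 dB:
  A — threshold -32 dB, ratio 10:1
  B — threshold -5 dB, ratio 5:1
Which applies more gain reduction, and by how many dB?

A: overshoot 30 dB → output overshoot 3 dB → GR 27 dB.
B: overshoot 3 dB → output overshoot 0.6 dB → GR 2.4 dB.
Difference: 24.6 dB in favour of A.

A, by 24.6 dB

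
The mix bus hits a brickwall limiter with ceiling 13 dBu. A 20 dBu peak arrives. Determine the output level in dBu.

13 dBu

A brickwall limiter is an ∞:1 compressor: any input above the ceiling is clamped to 13 dBu.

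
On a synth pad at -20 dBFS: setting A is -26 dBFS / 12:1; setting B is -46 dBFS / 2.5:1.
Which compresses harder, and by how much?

B, by 10.1 dB

A: 6 dB over, compressed to 0.5 dB over, so 5.5 dB of GR.
B: 26 dB over, compressed to 10.4 dB over, so 15.6 dB of GR.
Difference: 10.1 dB in favour of B.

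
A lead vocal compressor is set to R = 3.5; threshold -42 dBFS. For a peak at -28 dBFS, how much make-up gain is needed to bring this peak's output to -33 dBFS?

5 dB

The peak compresses to -42 + 14/3.5 = -38 dBFS.
To reach -33 dBFS requires -33 − (-38) = 5 dB of make-up.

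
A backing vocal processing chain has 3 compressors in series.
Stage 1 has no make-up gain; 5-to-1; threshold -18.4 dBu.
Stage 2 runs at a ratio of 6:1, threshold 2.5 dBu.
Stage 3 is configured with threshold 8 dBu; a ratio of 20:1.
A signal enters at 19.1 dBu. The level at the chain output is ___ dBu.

Stage 1: overshoot 37.5 dB → 37.5/5 = 7.5 dB → -10.9 dBu.
Stage 2: below threshold (-10.9 ≤ 2.5); passes unchanged; output -10.9 dBu.
Stage 3: below threshold (-10.9 ≤ 8); passes unchanged; output -10.9 dBu.

-10.9 dBu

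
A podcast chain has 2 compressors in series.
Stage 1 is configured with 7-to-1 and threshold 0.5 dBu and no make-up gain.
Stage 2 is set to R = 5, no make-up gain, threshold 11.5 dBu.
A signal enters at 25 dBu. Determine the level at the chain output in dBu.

Stage 1: 24.5 dB above 0.5 dBu, reduced 7:1 to 3.5 dB above → 4 dBu.
Stage 2: below threshold (4 ≤ 11.5); passes unchanged; output 4 dBu.

4 dBu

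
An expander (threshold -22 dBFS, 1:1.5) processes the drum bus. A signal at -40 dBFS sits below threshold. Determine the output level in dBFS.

-49 dBFS

Below threshold, a 1:1.5 expander applies gain = (1.5−1)×(T − x) of attenuation.
(1.5−1) × 18 = 9 dB, so output = -40 − 9 = -49 dBFS.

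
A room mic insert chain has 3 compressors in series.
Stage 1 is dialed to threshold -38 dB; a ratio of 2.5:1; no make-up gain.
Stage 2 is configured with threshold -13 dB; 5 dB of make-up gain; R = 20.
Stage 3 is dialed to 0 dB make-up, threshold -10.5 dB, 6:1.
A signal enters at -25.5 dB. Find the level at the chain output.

-28 dB

Stage 1: -25.5 dB is 12.5 dB over -38 dB; at 2.5:1 that becomes 5 dB over, giving -33 dB.
Stage 2: below threshold (-33 ≤ -13); passes unchanged; make-up brings it to -28 dB.
Stage 3: -28 dB is at or below the -10.5 dB threshold — no compression; output -28 dB.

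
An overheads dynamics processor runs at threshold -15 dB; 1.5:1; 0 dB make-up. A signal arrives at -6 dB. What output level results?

-9 dB

-6 dB sits 9 dB over threshold.
1.5:1 compression reduces that to 9/1.5 = 6 dB over.
So the level is -15 + 6 = -9 dB.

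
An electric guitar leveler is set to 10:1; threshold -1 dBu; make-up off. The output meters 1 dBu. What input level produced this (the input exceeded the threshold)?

Post-compression overshoot = 1 − (-1) = 2 dB.
Undo the ratio: input overshoot = 2 × 10 = 20 dB, giving input = 19 dBu.

19 dBu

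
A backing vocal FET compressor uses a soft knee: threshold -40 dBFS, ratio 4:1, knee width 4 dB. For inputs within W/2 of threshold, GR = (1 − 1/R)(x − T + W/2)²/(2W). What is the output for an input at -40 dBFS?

x − T + W/2 = -40 − (-40) + 2 = 2.
GR = (1 − 1/4) × 2² / 8 = 0.75 × 4 / 8 = 0.375 dB.
Output = -40 − 0.375 = -40.375 dBFS.

-40.375 dBFS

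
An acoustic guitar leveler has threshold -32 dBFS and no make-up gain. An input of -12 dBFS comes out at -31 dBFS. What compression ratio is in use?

Input overshoot = -12 − (-32) = 20 dB; output overshoot = -31 − (-32) = 1 dB.
Ratio = 20 / 1 = 20.

20:1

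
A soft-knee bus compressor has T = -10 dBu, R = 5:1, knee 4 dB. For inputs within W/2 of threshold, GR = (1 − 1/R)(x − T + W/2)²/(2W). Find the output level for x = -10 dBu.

-10.4 dBu

x − T + W/2 = -10 − (-10) + 2 = 2.
GR = (1 − 1/5) × 2² / 8 = 0.8 × 4 / 8 = 0.4 dB.
Output = -10 − 0.4 = -10.4 dBu.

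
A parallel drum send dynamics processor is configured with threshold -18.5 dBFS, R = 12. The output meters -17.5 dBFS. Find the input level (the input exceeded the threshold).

The compressed level sits -17.5 − (-18.5) = 1 dB over threshold.
Input overshoot = R × output overshoot = 12 dB → input = -18.5 + 12 = -6.5 dBFS.

-6.5 dBFS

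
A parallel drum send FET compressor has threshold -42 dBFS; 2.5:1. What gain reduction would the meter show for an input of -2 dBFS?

Overshoot = -2 − (-42) = 40 dB.
After 2.5:1 compression the overshoot becomes 40/2.5 = 16 dB.
GR = overshoot in − overshoot out = 40 − 16 = 24 dB.

24 dB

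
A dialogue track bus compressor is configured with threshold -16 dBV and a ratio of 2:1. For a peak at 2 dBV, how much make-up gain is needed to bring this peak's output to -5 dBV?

2 dB

Without make-up, output = threshold + overshoot/2 = -16 + 9 = -7 dBV.
Gap to target: 2 dB.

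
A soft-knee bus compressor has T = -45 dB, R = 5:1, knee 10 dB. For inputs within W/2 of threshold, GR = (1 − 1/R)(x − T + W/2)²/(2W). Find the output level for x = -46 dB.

x − T + W/2 = -46 − (-45) + 5 = 4.
GR = (1 − 1/5) × 4² / 20 = 0.8 × 16 / 20 = 0.64 dB.
Output = -46 − 0.64 = -46.64 dB.

-46.64 dB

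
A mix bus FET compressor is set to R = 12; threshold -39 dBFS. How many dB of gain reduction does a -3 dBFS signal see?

33 dB

Overshoot = -3 − (-39) = 36 dB.
A 12:1 ratio leaves 3 dB of that excess.
So the signal is attenuated by 36 − 3 = 33 dB.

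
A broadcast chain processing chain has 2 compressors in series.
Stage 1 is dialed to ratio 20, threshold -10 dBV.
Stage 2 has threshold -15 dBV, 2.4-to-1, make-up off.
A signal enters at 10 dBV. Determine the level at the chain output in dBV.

-12.5 dBV

Stage 1: 10 dBV is 20 dB over -10 dBV; at 20:1 that becomes 1 dB over, giving -9 dBV.
Stage 2: overshoot 6 dB → 6/2.4 = 2.5 dB → -12.5 dBV.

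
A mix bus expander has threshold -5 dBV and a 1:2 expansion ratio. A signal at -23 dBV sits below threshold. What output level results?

The input is 18 dB below the -5 dBV threshold.
A 1:2 expander multiplies undershoot by 2: 18 × 2 = 36 dB below threshold.
Output = -5 − 36 = -41 dBV.

-41 dBV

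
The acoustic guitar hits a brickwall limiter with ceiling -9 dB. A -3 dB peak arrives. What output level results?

-9 dB

At ∞:1, everything above -9 dB is held at the ceiling.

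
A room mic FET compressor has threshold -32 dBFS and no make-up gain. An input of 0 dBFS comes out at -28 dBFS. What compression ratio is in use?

Input overshoot = 0 − (-32) = 32 dB; output overshoot = -28 − (-32) = 4 dB.
Ratio = 32 / 4 = 8.

8:1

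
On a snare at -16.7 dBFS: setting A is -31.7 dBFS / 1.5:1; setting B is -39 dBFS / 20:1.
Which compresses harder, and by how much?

A: overshoot 15 dB → output overshoot 10 dB → GR 5 dB.
B: overshoot 22.3 dB → output overshoot 1.115 dB → GR 21.185 dB.
B applies 16.185 dB more gain reduction.

B, by 16.185 dB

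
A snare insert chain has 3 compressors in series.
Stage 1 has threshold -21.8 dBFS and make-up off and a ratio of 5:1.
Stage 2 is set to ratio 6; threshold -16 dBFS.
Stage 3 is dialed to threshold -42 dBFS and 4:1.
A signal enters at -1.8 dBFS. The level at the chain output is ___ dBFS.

-35.95 dBFS

Stage 1: 20 dB above -21.8 dBFS, reduced 5:1 to 4 dB above → -17.8 dBFS.
Stage 2: -17.8 dBFS is at or below the -16 dBFS threshold — no compression; output -17.8 dBFS.
Stage 3: overshoot 24.2 dB → 24.2/4 = 6.05 dB → -35.95 dBFS.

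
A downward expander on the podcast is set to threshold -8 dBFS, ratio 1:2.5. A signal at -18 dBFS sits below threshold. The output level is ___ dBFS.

-33 dBFS

Below threshold, a 1:2.5 expander applies gain = (2.5−1)×(T − x) of attenuation.
(2.5−1) × 10 = 15 dB, so output = -18 − 15 = -33 dBFS.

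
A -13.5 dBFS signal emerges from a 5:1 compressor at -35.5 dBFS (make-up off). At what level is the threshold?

-41 dBFS

Gain reduction = -13.5 − (-35.5) = 22 dB; output overshoot = GR / (R − 1) = 22 / 4 = 5.5 dB.
Threshold = output − output overshoot = -35.5 − 5.5 = -41 dBFS.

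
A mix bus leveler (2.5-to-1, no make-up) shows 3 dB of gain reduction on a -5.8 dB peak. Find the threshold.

Input is 5 dB above T (since output overshoot × R = input overshoot: (-8.8 − T)·2.5 = -5.8 − T gives T = -10.8 dB).
Check: -10.8 + (-5.8 − (-10.8))/2.5 = -10.8 + 2 = -8.8 dB. ✓

-10.8 dB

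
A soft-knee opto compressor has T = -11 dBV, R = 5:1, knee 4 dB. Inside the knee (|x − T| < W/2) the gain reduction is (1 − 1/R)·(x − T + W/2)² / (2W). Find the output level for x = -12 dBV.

x − T + W/2 = -12 − (-11) + 2 = 1.
GR = (1 − 1/5) × 1² / 8 = 0.8 × 1 / 8 = 0.1 dB.
Output = -12 − 0.1 = -12.1 dBV.

-12.1 dBV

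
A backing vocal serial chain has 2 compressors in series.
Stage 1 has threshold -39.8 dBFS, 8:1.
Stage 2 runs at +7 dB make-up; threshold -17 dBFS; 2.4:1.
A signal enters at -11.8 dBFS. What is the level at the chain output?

Stage 1: -11.8 dBFS is 28 dB over -39.8 dBFS; at 8:1 that becomes 3.5 dB over, giving -36.3 dBFS.
Stage 2: -36.3 dBFS ≤ -17 dBFS, so stage 2 doesn't engage; make-up brings it to -29.3 dBFS.

-29.3 dBFS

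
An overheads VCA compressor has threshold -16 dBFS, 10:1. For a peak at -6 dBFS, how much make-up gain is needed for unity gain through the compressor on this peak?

Without make-up, output = threshold + overshoot/10 = -16 + 1 = -15 dBFS.
Gap to target: 9 dB.

9 dB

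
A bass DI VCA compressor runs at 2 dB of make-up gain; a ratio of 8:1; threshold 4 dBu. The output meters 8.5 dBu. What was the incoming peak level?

24 dBu

Remove make-up: 8.5 − 2 = 6.5 dBu.
The compressed level sits 6.5 − 4 = 2.5 dB over threshold.
Before 8:1 compression the overshoot was 2.5 × 8 = 20 dB, so input = 4 + 20 = 24 dBu.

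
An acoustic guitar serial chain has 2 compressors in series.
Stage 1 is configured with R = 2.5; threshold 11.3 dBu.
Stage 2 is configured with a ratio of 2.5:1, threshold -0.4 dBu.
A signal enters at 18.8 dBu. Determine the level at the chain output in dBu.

5.48 dBu

Stage 1: 18.8 dBu is 7.5 dB over 11.3 dBu; at 2.5:1 that becomes 3 dB over, giving 14.3 dBu.
Stage 2: 14.7 dB above -0.4 dBu, reduced 2.5:1 to 5.88 dB above → 5.48 dBu.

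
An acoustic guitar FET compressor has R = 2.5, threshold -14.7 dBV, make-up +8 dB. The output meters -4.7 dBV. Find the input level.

Remove make-up: -4.7 − 8 = -12.7 dBV.
The compressed level sits -12.7 − (-14.7) = 2 dB over threshold.
Before 2.5:1 compression the overshoot was 2 × 2.5 = 5 dB, so input = -14.7 + 5 = -9.7 dBV.

-9.7 dBV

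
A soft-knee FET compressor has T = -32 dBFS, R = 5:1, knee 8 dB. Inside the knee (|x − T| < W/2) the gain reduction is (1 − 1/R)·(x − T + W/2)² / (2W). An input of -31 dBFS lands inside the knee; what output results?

-32.25 dBFS

x − T + W/2 = -31 − (-32) + 4 = 5.
GR = (1 − 1/5) × 5² / 16 = 0.8 × 25 / 16 = 1.25 dB.
Output = -31 − 1.25 = -32.25 dBFS.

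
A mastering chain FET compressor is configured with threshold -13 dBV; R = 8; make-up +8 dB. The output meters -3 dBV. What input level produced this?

3 dBV

Remove make-up: -3 − 8 = -11 dBV.
That's 2 dB above the -13 dBV threshold.
Undo the ratio: input overshoot = 2 × 8 = 16 dB, giving input = 3 dBV.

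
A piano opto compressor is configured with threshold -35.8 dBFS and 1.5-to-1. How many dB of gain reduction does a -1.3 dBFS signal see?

11.5 dB

Overshoot = -1.3 − (-35.8) = 34.5 dB.
After 1.5:1 compression the overshoot becomes 34.5/1.5 = 23 dB.
GR = overshoot in − overshoot out = 34.5 − 23 = 11.5 dB.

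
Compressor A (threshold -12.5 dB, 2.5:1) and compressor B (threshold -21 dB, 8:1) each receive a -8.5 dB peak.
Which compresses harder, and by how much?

A: overshoot 4 dB → output overshoot 1.6 dB → GR 2.4 dB.
B: overshoot 12.5 dB → output overshoot 1.5625 dB → GR 10.9375 dB.
B applies 8.5375 dB more gain reduction.

B, by 8.5375 dB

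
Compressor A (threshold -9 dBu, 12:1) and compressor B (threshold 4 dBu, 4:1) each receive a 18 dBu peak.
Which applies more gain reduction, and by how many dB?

A, by 14.25 dB

A: GR = 27 − 27/12 = 24.75 dB.
B: GR = 14 − 14/4 = 10.5 dB.
A applies 14.25 dB more gain reduction.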